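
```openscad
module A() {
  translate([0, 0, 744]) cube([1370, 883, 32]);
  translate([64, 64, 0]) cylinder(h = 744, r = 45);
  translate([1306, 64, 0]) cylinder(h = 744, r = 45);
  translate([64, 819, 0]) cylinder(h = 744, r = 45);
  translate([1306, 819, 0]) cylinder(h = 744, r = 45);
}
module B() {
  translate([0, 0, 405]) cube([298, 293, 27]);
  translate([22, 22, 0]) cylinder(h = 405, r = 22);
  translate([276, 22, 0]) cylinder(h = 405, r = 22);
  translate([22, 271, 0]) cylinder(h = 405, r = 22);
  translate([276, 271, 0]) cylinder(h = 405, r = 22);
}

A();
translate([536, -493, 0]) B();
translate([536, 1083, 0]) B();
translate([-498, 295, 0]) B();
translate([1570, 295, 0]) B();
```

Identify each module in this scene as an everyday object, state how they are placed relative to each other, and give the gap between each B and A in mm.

A is a table. B is a stool. Four stools sit around the table at the −y, +y, −x, +x sides. The gap between each stool and the table is 200 mm.

Each stool's nearest face is 200 mm from the table's bounding box.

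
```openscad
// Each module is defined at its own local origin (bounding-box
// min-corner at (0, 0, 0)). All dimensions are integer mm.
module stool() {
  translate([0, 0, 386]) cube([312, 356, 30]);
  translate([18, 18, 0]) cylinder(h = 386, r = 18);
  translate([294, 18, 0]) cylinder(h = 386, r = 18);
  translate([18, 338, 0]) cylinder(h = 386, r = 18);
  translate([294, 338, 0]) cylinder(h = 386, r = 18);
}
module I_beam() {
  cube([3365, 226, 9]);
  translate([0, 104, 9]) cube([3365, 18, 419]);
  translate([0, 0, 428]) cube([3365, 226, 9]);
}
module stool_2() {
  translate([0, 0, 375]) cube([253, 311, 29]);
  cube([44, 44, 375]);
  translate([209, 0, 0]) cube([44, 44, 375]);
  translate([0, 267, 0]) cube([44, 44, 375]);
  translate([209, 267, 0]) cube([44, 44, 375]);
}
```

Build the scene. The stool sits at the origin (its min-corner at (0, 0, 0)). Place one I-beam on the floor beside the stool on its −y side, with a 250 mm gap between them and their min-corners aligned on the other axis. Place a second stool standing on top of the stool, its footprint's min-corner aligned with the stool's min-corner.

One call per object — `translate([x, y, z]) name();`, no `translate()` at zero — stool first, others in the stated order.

stool();
translate([0, -476, 0]) I_beam();
translate([0, 0, 416]) stool_2();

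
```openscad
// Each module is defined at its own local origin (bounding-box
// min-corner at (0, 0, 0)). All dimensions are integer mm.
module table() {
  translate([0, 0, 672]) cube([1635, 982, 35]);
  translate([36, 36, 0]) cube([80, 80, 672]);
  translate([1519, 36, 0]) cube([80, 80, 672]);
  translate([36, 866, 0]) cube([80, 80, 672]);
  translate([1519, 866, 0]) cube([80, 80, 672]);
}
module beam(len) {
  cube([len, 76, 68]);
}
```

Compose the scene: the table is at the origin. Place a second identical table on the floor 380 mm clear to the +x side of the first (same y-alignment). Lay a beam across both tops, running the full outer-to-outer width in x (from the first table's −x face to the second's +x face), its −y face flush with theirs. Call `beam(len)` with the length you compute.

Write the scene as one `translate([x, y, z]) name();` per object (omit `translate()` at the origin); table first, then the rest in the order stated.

table();
translate([2015, 0, 0]) table();
translate([0, 0, 707]) beam(3650);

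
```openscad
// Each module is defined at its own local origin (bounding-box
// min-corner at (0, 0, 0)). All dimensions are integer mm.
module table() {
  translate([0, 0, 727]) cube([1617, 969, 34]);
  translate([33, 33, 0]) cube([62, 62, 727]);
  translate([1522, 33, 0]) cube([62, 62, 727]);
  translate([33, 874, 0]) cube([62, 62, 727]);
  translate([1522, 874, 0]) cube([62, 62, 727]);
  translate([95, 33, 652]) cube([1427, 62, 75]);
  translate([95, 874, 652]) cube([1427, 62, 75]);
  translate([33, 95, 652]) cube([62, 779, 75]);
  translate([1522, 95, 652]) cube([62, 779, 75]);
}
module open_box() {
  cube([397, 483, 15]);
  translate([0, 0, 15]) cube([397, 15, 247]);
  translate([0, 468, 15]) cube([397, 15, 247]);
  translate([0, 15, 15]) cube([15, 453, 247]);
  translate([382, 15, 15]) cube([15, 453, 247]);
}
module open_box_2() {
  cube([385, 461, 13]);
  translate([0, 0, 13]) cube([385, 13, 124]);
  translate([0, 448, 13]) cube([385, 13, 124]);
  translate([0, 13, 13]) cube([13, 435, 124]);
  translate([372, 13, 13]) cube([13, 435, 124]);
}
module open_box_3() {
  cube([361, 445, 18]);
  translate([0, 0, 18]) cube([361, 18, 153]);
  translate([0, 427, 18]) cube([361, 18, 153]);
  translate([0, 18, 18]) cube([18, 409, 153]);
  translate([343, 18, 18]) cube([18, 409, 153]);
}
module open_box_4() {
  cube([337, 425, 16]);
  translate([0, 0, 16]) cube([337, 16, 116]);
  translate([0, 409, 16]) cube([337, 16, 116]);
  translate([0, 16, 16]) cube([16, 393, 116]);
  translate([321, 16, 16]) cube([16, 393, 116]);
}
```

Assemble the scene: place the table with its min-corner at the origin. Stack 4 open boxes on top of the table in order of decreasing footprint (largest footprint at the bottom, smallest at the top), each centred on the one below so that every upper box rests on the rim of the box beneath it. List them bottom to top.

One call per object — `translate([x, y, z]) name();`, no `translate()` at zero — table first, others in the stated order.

table();
translate([610, 243, 761]) open_box();
translate([616, 254, 1023]) open_box_2();
translate([628, 262, 1160]) open_box_3();
translate([640, 272, 1331]) open_box_4();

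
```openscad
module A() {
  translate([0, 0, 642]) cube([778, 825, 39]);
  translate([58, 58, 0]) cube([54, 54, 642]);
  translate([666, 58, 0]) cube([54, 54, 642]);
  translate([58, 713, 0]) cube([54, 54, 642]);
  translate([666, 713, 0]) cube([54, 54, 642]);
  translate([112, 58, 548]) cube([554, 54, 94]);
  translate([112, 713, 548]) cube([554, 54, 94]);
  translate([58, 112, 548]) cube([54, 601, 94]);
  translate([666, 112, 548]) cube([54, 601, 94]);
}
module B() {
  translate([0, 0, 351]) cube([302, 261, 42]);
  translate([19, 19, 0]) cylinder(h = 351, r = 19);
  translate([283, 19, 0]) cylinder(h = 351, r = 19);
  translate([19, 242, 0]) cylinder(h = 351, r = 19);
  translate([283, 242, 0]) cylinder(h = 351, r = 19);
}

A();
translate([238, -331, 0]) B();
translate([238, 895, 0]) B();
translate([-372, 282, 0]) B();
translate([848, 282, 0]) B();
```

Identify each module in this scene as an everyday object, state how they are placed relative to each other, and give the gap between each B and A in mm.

A is a table. B is a stool. Four stools sit around the table at the −y, +y, −x, +x sides. The gap between each stool and the table is 70 mm.

Each stool's nearest face is 70 mm from the table's bounding box.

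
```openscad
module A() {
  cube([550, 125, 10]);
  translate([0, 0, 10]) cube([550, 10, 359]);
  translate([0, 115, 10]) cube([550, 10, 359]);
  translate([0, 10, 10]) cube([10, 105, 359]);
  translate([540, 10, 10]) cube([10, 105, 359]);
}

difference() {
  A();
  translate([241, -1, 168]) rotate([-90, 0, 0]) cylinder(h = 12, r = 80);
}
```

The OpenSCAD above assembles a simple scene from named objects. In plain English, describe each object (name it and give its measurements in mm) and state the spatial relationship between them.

A is an open-topped rectangular box: outside dimensions 550×125×369 mm, with a uniform wall and base thickness of 10 mm. The base is a full 550×125 slab on the floor; four walls sit on top of the base. The front and back walls (the −y and +y sides) span the full width; the two side walls fit between them.

The open box has a circular hole of radius 80 mm through its front wall, centred at (x = 241, z = 168).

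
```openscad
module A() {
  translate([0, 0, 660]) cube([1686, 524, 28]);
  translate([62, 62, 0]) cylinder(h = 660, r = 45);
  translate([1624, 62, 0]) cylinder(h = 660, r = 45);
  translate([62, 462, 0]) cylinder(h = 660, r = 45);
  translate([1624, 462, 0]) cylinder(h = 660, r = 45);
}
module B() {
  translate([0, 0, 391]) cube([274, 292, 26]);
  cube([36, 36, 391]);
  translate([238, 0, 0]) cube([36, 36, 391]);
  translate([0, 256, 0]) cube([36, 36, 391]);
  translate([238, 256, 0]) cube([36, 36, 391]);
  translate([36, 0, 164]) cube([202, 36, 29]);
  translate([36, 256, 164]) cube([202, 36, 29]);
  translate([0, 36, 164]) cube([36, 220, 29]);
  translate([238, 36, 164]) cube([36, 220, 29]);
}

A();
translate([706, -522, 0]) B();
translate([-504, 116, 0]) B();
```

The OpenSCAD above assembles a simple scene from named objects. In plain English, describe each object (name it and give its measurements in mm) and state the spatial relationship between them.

A is a table: top 1686 mm (x) × 524 mm (y), 28 mm thick, upper face at z = 688 mm, on four round legs of 90 mm diameter, each leg's bounding box inset 17 mm from the nearest pair of top edges, running from z = 0 to the bottom of the top.

B is a four-legged stool. The seat is a 274×292×26 mm slab whose top surface is at z = 417 mm; four square legs, each 36×36 mm in cross-section, run from the floor (z = 0) to the underside of the seat, each flush with a corner of the seat. Four stretchers, 36 mm wide and 29 mm tall, connect adjacent legs with their undersides at z = 164 mm, each running between the inner faces of the legs it joins and aligned with the legs' outer faces on the other axis.

Two stools sit around the table at the −y, −x sides.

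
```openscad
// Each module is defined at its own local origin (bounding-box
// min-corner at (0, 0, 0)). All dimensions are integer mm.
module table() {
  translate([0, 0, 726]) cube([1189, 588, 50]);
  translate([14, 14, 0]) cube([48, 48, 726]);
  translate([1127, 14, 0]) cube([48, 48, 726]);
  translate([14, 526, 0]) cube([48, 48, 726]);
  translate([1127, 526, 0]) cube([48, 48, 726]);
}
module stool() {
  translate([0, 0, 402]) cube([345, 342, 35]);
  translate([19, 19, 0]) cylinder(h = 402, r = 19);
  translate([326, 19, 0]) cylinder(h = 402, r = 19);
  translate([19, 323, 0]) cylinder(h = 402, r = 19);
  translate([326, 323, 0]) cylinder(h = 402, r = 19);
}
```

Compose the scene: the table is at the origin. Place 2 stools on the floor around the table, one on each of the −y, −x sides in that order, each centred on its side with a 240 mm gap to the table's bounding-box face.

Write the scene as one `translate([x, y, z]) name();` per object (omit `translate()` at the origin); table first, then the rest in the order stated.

table();
translate([422, -582, 0]) stool();
translate([-585, 123, 0]) stool();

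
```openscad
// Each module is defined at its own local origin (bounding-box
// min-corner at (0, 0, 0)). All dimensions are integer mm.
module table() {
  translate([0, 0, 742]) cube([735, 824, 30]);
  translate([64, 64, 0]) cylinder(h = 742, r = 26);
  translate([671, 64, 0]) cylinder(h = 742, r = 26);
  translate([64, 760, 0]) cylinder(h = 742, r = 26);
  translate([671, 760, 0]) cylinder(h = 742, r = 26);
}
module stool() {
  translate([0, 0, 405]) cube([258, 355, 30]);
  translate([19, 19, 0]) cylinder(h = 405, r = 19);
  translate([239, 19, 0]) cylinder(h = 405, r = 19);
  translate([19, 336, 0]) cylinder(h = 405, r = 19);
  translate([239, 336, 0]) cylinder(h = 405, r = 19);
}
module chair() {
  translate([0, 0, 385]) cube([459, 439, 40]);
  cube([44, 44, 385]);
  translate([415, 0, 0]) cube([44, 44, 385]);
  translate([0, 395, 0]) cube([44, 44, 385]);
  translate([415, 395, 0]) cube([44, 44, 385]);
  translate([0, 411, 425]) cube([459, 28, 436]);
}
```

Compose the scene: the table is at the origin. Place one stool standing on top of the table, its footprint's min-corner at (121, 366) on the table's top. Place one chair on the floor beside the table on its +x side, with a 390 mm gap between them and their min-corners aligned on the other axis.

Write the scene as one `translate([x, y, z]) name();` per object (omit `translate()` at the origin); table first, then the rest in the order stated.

table();
translate([121, 366, 772]) stool();
translate([1125, 0, 0]) chair();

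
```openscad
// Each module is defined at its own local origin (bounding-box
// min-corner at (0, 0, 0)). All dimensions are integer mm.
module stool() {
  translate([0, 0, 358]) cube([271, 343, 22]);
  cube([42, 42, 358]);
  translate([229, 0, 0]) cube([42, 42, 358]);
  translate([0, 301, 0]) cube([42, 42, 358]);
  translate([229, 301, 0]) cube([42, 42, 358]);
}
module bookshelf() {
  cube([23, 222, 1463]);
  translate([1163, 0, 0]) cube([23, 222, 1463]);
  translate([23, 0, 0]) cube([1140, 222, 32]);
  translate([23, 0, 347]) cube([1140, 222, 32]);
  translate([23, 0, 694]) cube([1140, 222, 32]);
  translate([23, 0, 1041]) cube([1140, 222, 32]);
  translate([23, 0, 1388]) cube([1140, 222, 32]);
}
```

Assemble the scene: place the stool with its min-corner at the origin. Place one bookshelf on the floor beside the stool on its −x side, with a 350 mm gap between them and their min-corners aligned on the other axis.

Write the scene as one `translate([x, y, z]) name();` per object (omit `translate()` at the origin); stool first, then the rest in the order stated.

stool();
translate([-1536, 0, 0]) bookshelf();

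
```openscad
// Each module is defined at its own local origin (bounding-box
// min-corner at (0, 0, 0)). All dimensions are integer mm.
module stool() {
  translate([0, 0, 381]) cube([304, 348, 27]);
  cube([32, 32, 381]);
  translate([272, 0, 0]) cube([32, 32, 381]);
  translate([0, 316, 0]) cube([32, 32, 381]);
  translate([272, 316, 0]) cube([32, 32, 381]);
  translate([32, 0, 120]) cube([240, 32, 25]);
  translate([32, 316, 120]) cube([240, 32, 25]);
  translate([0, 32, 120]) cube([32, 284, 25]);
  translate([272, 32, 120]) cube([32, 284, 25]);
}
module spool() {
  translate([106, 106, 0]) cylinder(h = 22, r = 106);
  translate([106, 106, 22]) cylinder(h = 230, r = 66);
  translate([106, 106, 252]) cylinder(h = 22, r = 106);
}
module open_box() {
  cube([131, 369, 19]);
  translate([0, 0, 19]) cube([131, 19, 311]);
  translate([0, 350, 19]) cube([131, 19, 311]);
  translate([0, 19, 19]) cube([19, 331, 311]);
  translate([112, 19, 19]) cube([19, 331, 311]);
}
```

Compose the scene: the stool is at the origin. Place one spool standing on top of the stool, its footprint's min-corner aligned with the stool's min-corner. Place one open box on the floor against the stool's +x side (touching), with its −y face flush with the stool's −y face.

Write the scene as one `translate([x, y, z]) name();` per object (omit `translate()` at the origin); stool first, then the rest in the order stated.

stool();
translate([0, 0, 408]) spool();
translate([304, 0, 0]) open_box();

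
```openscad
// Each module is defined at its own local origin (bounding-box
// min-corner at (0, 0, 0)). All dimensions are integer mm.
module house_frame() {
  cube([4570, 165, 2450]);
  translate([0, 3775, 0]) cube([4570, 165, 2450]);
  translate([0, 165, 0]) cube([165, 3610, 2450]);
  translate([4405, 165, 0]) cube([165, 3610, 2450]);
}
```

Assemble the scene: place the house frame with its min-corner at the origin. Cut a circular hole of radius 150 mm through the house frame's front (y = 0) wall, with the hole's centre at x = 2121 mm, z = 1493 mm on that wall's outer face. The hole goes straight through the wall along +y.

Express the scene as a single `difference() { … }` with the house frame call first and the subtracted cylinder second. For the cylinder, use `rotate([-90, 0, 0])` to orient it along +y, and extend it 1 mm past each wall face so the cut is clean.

difference() {
  house_frame();
  translate([2121, -1, 1493]) rotate([-90, 0, 0]) cylinder(h = 167, r = 150);
}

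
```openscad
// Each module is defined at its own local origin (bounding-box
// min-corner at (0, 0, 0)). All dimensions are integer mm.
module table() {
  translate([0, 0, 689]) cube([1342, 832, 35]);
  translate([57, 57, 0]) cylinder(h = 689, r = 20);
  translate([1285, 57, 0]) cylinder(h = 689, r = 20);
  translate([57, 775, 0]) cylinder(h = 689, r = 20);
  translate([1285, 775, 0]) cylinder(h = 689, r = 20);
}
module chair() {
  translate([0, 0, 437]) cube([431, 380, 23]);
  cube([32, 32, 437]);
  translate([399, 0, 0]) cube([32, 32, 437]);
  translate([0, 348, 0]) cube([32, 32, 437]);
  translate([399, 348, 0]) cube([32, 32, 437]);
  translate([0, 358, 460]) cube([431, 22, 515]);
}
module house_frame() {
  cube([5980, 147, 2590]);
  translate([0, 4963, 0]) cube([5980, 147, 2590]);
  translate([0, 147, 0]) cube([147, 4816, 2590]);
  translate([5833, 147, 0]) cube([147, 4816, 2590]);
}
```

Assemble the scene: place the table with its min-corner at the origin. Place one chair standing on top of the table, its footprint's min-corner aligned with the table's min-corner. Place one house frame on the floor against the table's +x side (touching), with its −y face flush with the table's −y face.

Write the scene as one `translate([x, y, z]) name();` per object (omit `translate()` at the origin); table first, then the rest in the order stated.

table();
translate([0, 0, 724]) chair();
translate([1342, 0, 0]) house_frame();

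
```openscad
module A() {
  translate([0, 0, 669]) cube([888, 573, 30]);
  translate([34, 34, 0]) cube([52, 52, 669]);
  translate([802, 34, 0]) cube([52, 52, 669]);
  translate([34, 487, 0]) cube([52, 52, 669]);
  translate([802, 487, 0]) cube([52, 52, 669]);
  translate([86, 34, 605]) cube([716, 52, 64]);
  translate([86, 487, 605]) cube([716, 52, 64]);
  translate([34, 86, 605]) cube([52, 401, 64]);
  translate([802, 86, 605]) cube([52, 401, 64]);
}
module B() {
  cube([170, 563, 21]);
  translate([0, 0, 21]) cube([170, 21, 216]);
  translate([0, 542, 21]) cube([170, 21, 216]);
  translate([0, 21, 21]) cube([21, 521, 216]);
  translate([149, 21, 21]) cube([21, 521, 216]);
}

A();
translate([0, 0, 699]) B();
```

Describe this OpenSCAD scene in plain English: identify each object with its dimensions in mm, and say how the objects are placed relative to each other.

A is a rectangular dining table. The top is 888×573×30 mm with its upper surface at z = 699 mm. It stands on four 52×52 mm square legs, each inset 34 mm from the nearest pair of top edges, running from the floor to the underside of the top. Four apron rails, 52 mm thick and 64 mm tall, run between adjacent legs with their top edges flush with the underside of the top and their outer faces flush with the legs' outer faces.

B is an open storage box with external size 170×563×237 mm and wall thickness 21 mm (the base is also 21 mm thick). The base covers the whole footprint; the four walls stand on the base, with the y-facing walls full-width and the x-facing walls fitting between their inner faces.

The open box is on top of the table.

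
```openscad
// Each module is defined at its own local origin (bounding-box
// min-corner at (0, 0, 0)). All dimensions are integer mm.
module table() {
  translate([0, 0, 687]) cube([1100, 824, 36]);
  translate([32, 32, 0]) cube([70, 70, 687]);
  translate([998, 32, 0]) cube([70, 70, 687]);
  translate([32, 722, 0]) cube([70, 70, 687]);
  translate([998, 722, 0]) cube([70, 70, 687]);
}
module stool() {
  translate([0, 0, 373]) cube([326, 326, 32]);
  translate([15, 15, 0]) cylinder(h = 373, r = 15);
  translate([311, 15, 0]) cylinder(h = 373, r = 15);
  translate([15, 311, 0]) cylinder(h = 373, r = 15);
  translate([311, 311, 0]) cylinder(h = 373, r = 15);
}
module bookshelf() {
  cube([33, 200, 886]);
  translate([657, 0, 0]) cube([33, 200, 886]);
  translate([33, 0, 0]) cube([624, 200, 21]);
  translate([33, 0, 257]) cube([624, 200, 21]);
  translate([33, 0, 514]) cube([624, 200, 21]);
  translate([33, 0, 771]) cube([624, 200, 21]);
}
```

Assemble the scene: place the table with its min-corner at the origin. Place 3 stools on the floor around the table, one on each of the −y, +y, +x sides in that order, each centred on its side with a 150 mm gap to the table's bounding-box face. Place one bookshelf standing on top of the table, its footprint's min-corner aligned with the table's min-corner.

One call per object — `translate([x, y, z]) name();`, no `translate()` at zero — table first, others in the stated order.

table();
translate([387, -476, 0]) stool();
translate([387, 974, 0]) stool();
translate([1250, 249, 0]) stool();
translate([0, 0, 723]) bookshelf();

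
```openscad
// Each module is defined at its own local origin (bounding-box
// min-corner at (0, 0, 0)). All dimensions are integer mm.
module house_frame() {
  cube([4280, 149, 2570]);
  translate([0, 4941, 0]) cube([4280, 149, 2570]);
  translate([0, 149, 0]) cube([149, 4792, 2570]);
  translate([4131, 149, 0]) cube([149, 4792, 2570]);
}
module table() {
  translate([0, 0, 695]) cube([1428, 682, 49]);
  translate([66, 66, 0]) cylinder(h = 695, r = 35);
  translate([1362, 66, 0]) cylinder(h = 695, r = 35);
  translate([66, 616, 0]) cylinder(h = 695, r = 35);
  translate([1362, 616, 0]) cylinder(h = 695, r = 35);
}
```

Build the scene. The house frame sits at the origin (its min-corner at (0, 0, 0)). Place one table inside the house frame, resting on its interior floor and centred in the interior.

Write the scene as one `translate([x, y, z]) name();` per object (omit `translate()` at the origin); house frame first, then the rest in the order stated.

house_frame();
translate([1426, 2204, 0]) table();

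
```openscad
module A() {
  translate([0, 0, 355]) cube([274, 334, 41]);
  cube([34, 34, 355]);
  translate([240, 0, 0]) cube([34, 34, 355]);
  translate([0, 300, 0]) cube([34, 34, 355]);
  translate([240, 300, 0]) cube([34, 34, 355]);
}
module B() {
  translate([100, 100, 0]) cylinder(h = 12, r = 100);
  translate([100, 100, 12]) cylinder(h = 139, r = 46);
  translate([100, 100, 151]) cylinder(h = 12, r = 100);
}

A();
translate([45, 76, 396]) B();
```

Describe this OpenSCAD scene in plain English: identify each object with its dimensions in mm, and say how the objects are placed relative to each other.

A is a four-legged stool. The seat is 274×334 mm, 41 mm thick, top at z = 396 mm. It stands on four square legs, each 34×34 mm in cross-section, from z = 0 to the seat underside, each flush with a corner of the seat.

B is a spool: two coaxial disc flanges of radius 100 mm and thickness 12 mm, joined by a core cylinder of radius 46 mm and height 139 mm. The lower flange rests on z = 0 and the three cylinders share a vertical axis.

The spool is on top of the stool.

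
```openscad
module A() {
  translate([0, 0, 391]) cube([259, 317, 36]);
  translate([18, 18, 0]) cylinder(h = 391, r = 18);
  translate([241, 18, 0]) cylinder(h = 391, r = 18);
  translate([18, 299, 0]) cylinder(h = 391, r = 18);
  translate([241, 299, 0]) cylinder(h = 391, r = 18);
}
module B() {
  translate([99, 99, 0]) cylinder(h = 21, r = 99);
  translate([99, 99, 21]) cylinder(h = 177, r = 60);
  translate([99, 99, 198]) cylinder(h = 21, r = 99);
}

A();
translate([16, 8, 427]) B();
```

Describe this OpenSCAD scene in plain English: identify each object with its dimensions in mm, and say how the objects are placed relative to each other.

A is a four-legged stool. The seat is a 259×317×36 mm slab whose top surface is at z = 427 mm; four round legs, each 36 mm in diameter, run from the floor (z = 0) to the underside of the seat, each leg's axis is inset half a diameter from the nearest pair of seat edges (so the leg's bounding box is flush with the corner).

B is a spool: two coaxial disc flanges of radius 99 mm and thickness 21 mm, joined by a core cylinder of radius 60 mm and height 177 mm. The lower flange rests on z = 0 and the three cylinders share a vertical axis.

The spool is on top of the stool.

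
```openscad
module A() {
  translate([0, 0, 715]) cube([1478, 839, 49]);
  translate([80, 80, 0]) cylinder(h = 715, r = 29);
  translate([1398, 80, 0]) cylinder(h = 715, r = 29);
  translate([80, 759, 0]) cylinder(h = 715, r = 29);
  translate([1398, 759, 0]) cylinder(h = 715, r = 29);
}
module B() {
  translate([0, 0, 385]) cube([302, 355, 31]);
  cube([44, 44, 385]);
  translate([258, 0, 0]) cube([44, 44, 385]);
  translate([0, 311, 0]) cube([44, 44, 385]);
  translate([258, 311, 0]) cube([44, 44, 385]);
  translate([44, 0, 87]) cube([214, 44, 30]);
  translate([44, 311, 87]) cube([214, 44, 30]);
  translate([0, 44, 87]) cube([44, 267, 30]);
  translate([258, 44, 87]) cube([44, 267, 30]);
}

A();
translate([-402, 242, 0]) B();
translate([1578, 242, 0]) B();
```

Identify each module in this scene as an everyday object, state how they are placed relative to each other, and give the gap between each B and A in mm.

A is a table. B is a stool. Two stools sit around the table at the −x, +x sides. The gap between each stool and the table is 100 mm.

Each stool's nearest face is 100 mm from the table's bounding box.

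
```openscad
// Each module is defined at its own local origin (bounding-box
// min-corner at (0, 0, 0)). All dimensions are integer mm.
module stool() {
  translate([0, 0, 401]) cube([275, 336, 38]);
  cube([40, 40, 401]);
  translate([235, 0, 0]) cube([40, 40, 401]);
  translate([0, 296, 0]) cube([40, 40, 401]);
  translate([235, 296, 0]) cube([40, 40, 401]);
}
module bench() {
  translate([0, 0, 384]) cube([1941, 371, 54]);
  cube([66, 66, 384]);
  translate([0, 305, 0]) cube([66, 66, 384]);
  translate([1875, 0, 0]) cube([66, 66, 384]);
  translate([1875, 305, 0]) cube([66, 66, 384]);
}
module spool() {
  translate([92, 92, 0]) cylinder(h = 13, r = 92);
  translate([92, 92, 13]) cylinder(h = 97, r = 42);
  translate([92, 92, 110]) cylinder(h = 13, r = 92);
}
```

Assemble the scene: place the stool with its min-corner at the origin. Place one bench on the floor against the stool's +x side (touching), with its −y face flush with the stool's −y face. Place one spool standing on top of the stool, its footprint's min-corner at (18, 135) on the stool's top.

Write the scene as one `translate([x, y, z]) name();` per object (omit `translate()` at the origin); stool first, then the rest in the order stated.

stool();
translate([275, 0, 0]) bench();
translate([18, 135, 439]) spool();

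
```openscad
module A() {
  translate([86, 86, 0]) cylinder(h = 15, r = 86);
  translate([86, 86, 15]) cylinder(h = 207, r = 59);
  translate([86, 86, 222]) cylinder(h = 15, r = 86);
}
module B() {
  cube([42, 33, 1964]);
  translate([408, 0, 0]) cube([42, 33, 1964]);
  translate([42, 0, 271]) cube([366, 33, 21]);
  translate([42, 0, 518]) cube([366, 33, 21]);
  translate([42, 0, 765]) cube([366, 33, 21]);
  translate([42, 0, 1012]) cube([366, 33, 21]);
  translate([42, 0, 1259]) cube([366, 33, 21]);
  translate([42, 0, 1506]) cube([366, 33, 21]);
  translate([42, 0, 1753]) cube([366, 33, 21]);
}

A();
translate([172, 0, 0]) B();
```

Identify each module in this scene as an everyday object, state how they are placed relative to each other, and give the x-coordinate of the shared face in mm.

The spool's +x face and the ladder's −x face are both at x = 172 mm.

A is a spool. B is a ladder. The ladder is against the spool's +x side, with their −y faces flush. The x-coordinate of the shared face is 172 mm.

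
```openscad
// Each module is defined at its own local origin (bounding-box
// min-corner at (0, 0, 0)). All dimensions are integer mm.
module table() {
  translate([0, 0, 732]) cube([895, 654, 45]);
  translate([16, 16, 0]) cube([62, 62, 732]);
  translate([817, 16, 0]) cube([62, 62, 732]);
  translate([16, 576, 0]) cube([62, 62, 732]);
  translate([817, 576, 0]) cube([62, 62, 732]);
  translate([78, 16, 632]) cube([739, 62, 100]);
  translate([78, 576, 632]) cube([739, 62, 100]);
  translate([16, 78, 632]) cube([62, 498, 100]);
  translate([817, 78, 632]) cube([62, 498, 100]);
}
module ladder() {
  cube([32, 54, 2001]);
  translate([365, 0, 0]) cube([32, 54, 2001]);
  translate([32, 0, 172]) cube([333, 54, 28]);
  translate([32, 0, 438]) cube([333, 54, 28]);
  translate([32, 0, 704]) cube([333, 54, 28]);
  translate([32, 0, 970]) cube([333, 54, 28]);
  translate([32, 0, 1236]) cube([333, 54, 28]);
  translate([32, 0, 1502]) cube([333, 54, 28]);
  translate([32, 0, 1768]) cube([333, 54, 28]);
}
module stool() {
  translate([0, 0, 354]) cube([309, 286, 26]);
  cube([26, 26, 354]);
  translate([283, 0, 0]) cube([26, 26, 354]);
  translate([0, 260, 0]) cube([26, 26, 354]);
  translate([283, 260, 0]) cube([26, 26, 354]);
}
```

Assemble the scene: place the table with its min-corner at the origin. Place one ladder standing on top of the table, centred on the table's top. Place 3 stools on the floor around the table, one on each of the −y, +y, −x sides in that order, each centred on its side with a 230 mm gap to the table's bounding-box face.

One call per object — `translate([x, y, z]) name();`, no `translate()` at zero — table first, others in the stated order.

table();
translate([249, 300, 777]) ladder();
translate([293, -516, 0]) stool();
translate([293, 884, 0]) stool();
translate([-539, 184, 0]) stool();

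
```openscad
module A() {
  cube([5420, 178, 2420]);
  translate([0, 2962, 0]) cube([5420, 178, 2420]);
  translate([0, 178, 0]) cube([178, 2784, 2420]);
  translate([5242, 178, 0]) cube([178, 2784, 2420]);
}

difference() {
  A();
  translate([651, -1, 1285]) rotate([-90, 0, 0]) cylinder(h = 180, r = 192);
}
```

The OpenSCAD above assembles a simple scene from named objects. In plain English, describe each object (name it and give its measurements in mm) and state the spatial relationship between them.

A is a box-shaped house frame (walls only): outside footprint 5420×3140 mm, wall height 2420 mm, wall thickness 178 mm. The two y-facing walls run the full x-width; the two x-facing walls fit between the inner faces of the y-facing walls.

The house frame has a circular hole of radius 192 mm through its front wall, centred at (x = 651, z = 1285).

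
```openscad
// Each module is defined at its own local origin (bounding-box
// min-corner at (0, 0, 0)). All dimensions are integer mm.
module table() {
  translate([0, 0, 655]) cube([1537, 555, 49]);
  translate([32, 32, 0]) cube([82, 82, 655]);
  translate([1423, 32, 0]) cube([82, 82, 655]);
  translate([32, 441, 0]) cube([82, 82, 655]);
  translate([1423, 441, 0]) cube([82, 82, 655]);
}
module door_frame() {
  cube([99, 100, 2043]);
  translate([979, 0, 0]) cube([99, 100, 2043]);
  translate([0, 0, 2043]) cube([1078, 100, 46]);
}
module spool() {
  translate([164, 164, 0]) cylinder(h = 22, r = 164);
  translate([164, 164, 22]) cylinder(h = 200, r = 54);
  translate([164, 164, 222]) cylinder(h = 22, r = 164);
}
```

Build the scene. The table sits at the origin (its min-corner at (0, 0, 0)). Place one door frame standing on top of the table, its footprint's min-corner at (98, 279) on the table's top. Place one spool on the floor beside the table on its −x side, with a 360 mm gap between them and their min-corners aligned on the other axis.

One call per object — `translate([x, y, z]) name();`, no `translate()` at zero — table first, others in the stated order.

table();
translate([98, 279, 704]) door_frame();
translate([-688, 0, 0]) spool();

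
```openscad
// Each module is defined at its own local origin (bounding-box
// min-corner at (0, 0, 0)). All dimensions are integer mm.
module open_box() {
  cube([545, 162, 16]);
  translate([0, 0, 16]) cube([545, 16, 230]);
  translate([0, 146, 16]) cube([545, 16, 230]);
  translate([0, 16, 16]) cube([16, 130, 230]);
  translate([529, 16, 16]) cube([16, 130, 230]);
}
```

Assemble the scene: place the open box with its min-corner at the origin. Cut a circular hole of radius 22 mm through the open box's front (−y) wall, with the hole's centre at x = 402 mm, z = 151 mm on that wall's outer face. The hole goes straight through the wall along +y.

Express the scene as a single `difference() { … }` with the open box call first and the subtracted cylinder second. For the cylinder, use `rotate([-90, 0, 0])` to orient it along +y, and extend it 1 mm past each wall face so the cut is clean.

difference() {
  open_box();
  translate([402, -1, 151]) rotate([-90, 0, 0]) cylinder(h = 18, r = 22);
}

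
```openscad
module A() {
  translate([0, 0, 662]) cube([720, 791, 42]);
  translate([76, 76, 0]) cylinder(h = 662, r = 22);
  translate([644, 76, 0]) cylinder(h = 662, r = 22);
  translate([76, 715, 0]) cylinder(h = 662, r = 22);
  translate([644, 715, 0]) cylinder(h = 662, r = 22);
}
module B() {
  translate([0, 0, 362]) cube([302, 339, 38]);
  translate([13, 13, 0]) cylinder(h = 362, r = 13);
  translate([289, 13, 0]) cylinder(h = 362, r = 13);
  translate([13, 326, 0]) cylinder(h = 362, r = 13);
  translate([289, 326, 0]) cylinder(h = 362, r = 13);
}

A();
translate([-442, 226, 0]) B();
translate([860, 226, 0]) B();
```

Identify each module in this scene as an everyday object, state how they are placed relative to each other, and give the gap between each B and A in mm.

A is a table. B is a stool. Two stools sit around the table at the −x, +x sides. The gap between each stool and the table is 140 mm.

Each stool's nearest face is 140 mm from the table's bounding box.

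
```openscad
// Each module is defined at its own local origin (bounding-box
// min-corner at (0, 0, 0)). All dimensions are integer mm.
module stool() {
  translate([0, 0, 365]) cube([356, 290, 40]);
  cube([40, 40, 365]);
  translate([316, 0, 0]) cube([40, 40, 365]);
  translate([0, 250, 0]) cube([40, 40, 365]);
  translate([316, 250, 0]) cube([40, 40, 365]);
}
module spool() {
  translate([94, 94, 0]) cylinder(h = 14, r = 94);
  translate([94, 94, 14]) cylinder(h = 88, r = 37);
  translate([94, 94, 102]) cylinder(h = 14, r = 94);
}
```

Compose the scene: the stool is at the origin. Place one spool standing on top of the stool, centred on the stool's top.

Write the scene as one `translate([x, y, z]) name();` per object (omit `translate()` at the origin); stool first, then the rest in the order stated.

stool();
translate([84, 51, 405]) spool();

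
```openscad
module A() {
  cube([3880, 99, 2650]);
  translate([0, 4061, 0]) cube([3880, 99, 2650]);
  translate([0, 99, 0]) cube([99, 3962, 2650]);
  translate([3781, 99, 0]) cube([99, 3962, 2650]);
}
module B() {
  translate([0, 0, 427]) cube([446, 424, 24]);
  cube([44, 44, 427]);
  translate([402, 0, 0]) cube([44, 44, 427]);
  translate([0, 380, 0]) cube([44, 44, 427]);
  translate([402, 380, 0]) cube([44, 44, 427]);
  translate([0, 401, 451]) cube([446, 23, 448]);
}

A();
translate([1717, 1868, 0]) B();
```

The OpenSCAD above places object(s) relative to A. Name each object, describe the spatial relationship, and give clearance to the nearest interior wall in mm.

Clearances: x = 1618, y = 1769; minimum 1618 mm.

A is a house frame. B is a chair. The chair sits inside the house frame, centred. The clearance to the nearest interior wall is 1618 mm.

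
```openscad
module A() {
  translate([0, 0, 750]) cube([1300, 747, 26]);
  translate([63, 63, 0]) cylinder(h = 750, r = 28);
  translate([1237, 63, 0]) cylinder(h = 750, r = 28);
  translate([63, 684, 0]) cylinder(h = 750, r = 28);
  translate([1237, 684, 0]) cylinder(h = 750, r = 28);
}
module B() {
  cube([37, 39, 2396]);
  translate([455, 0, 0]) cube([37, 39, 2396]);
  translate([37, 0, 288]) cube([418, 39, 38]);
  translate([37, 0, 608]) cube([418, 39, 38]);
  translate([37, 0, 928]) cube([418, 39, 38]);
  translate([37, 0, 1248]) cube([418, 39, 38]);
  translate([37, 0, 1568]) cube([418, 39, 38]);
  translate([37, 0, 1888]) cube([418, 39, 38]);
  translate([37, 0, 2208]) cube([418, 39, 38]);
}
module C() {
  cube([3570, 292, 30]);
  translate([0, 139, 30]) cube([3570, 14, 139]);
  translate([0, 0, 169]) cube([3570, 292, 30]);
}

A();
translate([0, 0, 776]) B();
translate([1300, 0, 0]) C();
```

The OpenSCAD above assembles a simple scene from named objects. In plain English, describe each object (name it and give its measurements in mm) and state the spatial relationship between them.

A is a table with a 1300×747 mm rectangular top, 26 mm thick, top surface at z = 776 mm, supported by four round legs of 56 mm diameter, each leg's bounding box inset 35 mm from the nearest pair of top edges, running from the floor.

B is a wooden ladder with two side rails of 37×39 mm section and 2396 mm height, set 492 mm apart overall. Between them run 7 rectangular rungs (39 mm deep, 38 mm thick), front faces flush with the rails' −y face. The bottom of the first rung is 288 mm above the floor and each subsequent rung is 320 mm higher than the one below.

C is an I-beam lying along x, 3570 mm long. Overall section height 199 mm. Two flanges 292 mm wide (y) and 30 mm thick, one on the floor and one at the top; a web 14 mm thick runs between them, centred on the flange width.

The ladder is on top of the table. The I-beam is against the table's +x side, with their −y faces flush.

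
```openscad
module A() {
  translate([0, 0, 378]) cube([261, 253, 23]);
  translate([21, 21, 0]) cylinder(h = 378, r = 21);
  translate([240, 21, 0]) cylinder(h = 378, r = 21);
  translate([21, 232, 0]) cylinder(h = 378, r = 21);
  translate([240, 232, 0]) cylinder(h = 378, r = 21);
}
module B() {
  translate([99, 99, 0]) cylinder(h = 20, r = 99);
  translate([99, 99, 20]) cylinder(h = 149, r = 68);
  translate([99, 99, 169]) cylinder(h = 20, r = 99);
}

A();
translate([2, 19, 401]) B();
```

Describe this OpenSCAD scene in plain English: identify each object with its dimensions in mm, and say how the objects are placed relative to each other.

A is a four-legged stool. The seat is a 261×253×23 mm slab whose top surface is at z = 401 mm; four round legs, each 42 mm in diameter, run from the floor (z = 0) to the underside of the seat, each leg's axis is inset half a diameter from the nearest pair of seat edges (so the leg's bounding box is flush with the corner).

B is a spool: two coaxial disc flanges of radius 99 mm and thickness 20 mm, joined by a core cylinder of radius 68 mm and height 149 mm. The lower flange rests on z = 0 and the three cylinders share a vertical axis.

The spool is on top of the stool.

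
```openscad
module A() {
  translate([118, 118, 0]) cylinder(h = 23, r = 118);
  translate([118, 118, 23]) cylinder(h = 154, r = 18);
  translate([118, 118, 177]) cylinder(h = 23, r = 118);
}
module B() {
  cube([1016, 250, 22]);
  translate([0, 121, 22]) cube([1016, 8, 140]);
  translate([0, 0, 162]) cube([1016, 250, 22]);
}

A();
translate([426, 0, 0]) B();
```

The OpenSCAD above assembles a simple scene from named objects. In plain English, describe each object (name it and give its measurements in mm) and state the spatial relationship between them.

A is a spool: two coaxial disc flanges of radius 118 mm and thickness 23 mm, joined by a core cylinder of radius 18 mm and height 154 mm. The lower flange rests on z = 0 and the three cylinders share a vertical axis.

B is an I-beam lying along x, 1016 mm long. Overall section height 184 mm. Two flanges 250 mm wide (y) and 22 mm thick, one on the floor and one at the top; a web 8 mm thick runs between them, centred on the flange width.

The I-beam is on the floor beside the spool on its +x side.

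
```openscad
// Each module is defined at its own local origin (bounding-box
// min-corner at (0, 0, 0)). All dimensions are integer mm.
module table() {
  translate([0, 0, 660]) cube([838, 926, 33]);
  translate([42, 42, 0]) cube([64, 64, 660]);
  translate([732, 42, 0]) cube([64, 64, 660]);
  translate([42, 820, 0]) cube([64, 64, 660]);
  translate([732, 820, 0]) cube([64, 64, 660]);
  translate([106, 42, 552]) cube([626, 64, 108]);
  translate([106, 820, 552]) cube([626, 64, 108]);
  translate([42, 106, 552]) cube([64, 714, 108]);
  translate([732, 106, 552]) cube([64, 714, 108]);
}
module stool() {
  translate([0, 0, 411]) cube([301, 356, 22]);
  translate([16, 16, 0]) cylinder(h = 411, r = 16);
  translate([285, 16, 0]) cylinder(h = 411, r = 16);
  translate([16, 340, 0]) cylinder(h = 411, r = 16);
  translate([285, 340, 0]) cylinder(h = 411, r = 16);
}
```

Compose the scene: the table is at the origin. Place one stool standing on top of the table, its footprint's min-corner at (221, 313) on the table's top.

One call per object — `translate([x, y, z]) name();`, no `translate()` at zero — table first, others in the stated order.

table();
translate([221, 313, 693]) stool();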